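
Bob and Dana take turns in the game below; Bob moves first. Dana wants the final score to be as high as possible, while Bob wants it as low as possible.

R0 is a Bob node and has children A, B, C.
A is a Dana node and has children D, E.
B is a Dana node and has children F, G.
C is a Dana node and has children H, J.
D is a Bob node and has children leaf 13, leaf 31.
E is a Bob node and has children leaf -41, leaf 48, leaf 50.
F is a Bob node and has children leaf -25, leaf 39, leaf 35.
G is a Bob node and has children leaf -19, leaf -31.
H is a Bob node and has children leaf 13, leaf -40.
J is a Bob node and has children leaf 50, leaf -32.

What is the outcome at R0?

-32

D (Bob): min(13, 31) = 13
E (Bob): min(-41, 48, 50) = -41
A (Dana): max(13, -41) = 13
F (Bob): min(-25, 39, 35) = -25
G (Bob): min(-19, -31) = -31
B (Dana): max(-25, -31) = -25
H (Bob): min(13, -40) = -40
J (Bob): min(50, -32) = -32
C (Dana): max(-40, -32) = -32
R0 (Bob): min(13, -25, -32) = -32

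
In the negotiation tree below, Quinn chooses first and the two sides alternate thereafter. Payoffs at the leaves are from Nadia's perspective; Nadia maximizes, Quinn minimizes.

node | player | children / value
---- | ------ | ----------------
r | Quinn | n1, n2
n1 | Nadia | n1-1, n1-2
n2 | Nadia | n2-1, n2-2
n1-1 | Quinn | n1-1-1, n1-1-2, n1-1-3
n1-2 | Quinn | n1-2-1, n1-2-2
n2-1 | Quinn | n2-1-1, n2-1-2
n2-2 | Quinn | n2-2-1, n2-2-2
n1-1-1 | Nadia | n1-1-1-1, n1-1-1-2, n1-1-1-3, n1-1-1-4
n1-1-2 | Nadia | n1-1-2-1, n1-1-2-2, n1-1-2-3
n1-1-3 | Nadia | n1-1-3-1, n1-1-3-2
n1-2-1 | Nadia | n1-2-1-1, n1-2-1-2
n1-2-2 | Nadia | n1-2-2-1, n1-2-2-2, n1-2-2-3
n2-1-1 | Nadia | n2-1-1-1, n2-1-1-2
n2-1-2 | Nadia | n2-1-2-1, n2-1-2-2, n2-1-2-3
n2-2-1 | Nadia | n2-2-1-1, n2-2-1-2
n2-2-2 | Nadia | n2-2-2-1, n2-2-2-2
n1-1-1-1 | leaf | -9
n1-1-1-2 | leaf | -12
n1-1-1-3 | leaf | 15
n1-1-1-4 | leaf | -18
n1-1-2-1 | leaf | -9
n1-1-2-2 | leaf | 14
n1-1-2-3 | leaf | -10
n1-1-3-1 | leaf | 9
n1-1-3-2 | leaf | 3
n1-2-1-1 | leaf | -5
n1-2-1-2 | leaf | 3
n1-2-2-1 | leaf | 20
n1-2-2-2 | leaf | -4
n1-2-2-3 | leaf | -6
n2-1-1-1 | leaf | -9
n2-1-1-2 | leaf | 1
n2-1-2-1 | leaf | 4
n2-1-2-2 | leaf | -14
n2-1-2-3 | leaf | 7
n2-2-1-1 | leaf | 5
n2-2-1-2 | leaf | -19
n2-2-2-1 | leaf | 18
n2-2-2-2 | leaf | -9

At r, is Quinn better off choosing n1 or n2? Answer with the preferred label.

n2

n1-1-1 (Nadia): max(-9, -12, 15, -18) = 15
n1-1-2 (Nadia): max(-9, 14, -10) = 14
n1-1-3 (Nadia): max(9, 3) = 9
n1-1 (Quinn): min(15, 14, 9) = 9
n1-2-1 (Nadia): max(-5, 3) = 3
n1-2-2 (Nadia): max(20, -4, -6) = 20
n1-2 (Quinn): min(3, 20) = 3
n1 (Nadia): max(9, 3) = 9
n2-1-1 (Nadia): max(-9, 1) = 1
n2-1-2 (Nadia): max(4, -14, 7) = 7
n2-1 (Quinn): min(1, 7) = 1
n2-2-1 (Nadia): max(5, -19) = 5
n2-2-2 (Nadia): max(18, -9) = 18
n2-2 (Quinn): min(5, 18) = 5
n2 (Nadia): max(1, 5) = 5
Quinn prefers the lower value; n1=9, n2=5. n2 is better since 5 < 9.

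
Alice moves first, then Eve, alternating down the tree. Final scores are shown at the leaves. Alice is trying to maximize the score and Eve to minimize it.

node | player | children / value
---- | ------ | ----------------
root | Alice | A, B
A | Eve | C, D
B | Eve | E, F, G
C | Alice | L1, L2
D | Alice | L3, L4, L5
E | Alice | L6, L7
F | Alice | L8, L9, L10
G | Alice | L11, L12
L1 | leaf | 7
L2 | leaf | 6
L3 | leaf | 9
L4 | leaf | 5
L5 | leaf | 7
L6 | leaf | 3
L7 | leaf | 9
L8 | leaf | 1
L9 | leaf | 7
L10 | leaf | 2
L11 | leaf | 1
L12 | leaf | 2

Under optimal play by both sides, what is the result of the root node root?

7

C (Alice): max(7, 6) = 7
D (Alice): max(9, 5, 7) = 9
A (Eve): min(7, 9) = 7
E (Alice): max(3, 9) = 9
F (Alice): max(1, 7, 2) = 7
G (Alice): max(1, 2) = 2
B (Eve): min(9, 7, 2) = 2
root (Alice): max(7, 2) = 7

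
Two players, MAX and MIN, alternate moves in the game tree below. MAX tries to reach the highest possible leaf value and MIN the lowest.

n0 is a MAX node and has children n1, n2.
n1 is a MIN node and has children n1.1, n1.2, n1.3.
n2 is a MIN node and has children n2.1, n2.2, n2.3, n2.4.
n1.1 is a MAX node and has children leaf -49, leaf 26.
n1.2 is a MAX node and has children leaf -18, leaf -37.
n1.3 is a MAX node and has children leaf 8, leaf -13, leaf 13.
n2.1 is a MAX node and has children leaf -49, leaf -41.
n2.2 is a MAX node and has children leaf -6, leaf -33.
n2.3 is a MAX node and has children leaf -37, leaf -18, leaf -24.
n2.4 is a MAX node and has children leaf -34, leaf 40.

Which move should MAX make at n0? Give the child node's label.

n1.1 (MAX): max(-49, 26) = 26
n1.2 (MAX): max(-18, -37) = -18
n1.3 (MAX): max(8, -13, 13) = 13
n1 (MIN): min(26, -18, 13) = -18
n2.1 (MAX): max(-49, -41) = -41
n2.2 (MAX): max(-6, -33) = -6
n2.3 (MAX): max(-37, -18, -24) = -18
n2.4 (MAX): max(-34, 40) = 40
n2 (MIN): min(-41, -6, -18, 40) = -41
n0 (MAX): max(-18, -41) = -18
MAX at n0 wants the highest of {n1=-18, n2=-41}, so chooses n1.

n1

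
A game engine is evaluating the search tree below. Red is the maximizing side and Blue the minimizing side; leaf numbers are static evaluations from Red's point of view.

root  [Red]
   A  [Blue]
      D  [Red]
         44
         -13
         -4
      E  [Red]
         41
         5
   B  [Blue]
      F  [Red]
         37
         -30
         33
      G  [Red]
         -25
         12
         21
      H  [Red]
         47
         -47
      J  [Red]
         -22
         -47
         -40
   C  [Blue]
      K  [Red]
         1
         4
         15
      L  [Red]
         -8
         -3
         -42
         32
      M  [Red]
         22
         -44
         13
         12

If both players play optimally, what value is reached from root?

41

D (Red): max(44, -13, -4) = 44
E (Red): max(41, 5) = 41
A (Blue): min(44, 41) = 41
F (Red): max(37, -30, 33) = 37
G (Red): max(-25, 12, 21) = 21
H (Red): max(47, -47) = 47
J (Red): max(-22, -47, -40) = -22
B (Blue): min(37, 21, 47, -22) = -22
K (Red): max(1, 4, 15) = 15
L (Red): max(-8, -3, -42, 32) = 32
M (Red): max(22, -44, 13, 12) = 22
C (Blue): min(15, 32, 22) = 15
root (Red): max(41, -22, 15) = 41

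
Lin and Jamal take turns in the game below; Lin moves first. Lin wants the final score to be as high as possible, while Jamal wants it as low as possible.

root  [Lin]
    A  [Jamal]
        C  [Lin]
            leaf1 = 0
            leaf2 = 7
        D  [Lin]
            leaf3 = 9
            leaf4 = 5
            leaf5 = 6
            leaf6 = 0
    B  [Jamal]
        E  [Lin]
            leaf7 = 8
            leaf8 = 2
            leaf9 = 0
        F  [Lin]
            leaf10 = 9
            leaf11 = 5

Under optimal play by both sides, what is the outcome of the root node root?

C (Lin): max(0, 7) = 7
D (Lin): max(9, 5, 6, 0) = 9
A (Jamal): min(7, 9) = 7
E (Lin): max(8, 2, 0) = 8
F (Lin): max(9, 5) = 9
B (Jamal): min(8, 9) = 8
root (Lin): max(7, 8) = 8

8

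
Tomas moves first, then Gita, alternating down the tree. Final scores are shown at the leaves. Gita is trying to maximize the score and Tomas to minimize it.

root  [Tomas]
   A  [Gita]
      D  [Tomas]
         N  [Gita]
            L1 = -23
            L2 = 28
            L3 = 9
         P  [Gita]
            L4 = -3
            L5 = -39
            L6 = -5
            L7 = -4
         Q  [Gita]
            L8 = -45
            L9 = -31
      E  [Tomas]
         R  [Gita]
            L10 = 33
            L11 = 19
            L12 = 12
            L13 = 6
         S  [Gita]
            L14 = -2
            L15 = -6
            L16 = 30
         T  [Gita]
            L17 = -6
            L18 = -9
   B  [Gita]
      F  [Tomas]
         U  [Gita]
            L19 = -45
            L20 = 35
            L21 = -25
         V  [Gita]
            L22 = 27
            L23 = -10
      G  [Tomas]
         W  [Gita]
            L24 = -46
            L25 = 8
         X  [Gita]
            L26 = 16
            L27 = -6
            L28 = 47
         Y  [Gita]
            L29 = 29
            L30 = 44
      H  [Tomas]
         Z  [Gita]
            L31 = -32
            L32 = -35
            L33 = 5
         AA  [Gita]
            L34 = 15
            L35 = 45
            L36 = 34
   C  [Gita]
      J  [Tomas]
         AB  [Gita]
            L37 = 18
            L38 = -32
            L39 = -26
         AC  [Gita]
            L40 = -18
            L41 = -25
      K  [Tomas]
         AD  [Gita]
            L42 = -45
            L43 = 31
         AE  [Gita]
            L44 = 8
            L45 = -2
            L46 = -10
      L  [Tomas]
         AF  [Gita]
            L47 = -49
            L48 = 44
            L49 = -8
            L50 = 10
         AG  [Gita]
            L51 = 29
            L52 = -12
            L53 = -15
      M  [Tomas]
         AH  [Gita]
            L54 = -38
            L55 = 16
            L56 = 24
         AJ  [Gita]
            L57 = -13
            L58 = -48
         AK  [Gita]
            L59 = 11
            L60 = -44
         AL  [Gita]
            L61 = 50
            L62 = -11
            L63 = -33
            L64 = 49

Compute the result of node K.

AD (Gita): max(-45, 31) = 31
AE (Gita): max(8, -2, -10) = 8
K (Tomas): min(31, 8) = 8

8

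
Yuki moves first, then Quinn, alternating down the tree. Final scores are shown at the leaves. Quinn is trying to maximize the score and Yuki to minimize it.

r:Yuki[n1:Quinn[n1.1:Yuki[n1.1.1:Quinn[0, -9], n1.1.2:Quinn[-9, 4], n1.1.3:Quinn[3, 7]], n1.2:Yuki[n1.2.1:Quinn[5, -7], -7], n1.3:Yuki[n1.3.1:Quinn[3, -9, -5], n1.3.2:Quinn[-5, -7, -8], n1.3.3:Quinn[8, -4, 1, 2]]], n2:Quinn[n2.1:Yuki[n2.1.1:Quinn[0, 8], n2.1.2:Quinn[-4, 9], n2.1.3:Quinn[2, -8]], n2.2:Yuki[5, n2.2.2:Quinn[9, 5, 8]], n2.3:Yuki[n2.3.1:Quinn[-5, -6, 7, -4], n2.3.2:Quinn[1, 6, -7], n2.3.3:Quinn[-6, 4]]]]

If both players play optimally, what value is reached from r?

n1.1.1 (Quinn): max(0, -9) = 0
n1.1.2 (Quinn): max(-9, 4) = 4
n1.1.3 (Quinn): max(3, 7) = 7
n1.1 (Yuki): min(0, 4, 7) = 0
n1.2.1 (Quinn): max(5, -7) = 5
n1.2 (Yuki): min(5, -7) = -7
n1.3.1 (Quinn): max(3, -9, -5) = 3
n1.3.2 (Quinn): max(-5, -7, -8) = -5
n1.3.3 (Quinn): max(8, -4, 1, 2) = 8
n1.3 (Yuki): min(3, -5, 8) = -5
n1 (Quinn): max(0, -7, -5) = 0
n2.1.1 (Quinn): max(0, 8) = 8
n2.1.2 (Quinn): max(-4, 9) = 9
n2.1.3 (Quinn): max(2, -8) = 2
n2.1 (Yuki): min(8, 9, 2) = 2
n2.2.2 (Quinn): max(9, 5, 8) = 9
n2.2 (Yuki): min(5, 9) = 5
n2.3.1 (Quinn): max(-5, -6, 7, -4) = 7
n2.3.2 (Quinn): max(1, 6, -7) = 6
n2.3.3 (Quinn): max(-6, 4) = 4
n2.3 (Yuki): min(7, 6, 4) = 4
n2 (Quinn): max(2, 5, 4) = 5
r (Yuki): min(0, 5) = 0

0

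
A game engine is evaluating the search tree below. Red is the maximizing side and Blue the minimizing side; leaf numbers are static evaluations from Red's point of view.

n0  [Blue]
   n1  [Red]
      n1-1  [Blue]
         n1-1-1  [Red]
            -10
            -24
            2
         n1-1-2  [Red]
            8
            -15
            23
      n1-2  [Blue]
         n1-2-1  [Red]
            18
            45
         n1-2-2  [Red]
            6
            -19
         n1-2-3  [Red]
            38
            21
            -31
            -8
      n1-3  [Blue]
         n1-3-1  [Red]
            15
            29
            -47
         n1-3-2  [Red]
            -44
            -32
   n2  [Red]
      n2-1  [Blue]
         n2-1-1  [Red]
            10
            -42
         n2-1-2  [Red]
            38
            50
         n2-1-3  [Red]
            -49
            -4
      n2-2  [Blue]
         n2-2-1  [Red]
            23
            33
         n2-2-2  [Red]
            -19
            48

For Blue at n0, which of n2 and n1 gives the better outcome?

n2-1-1 (Red): max(10, -42) = 10
n2-1-2 (Red): max(38, 50) = 50
n2-1-3 (Red): max(-49, -4) = -4
n2-1 (Blue): min(10, 50, -4) = -4
n2-2-1 (Red): max(23, 33) = 33
n2-2-2 (Red): max(-19, 48) = 48
n2-2 (Blue): min(33, 48) = 33
n2 (Red): max(-4, 33) = 33
n1-1-1 (Red): max(-10, -24, 2) = 2
n1-1-2 (Red): max(8, -15, 23) = 23
n1-1 (Blue): min(2, 23) = 2
n1-2-1 (Red): max(18, 45) = 45
n1-2-2 (Red): max(6, -19) = 6
n1-2-3 (Red): max(38, 21, -31, -8) = 38
n1-2 (Blue): min(45, 6, 38) = 6
n1-3-1 (Red): max(15, 29, -47) = 29
n1-3-2 (Red): max(-44, -32) = -32
n1-3 (Blue): min(29, -32) = -32
n1 (Red): max(2, 6, -32) = 6
Blue prefers the lower value; n2=33, n1=6. n1 is better since 6 < 33.

n1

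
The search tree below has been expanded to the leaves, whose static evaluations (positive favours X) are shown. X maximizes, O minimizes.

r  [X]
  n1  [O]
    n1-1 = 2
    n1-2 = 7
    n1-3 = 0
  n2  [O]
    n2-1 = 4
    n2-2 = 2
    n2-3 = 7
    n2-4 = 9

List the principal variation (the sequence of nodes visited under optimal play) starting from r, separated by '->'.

r -> n2 -> n2-2

n1 (O): min(2, 7, 0) = 0
n2 (O): min(4, 2, 7, 9) = 2
r (X): max(0, 2) = 2
At r, X picks n2 (highest: 2).
At n2, O picks n2-2 (lowest: 2).
Terminal value 2.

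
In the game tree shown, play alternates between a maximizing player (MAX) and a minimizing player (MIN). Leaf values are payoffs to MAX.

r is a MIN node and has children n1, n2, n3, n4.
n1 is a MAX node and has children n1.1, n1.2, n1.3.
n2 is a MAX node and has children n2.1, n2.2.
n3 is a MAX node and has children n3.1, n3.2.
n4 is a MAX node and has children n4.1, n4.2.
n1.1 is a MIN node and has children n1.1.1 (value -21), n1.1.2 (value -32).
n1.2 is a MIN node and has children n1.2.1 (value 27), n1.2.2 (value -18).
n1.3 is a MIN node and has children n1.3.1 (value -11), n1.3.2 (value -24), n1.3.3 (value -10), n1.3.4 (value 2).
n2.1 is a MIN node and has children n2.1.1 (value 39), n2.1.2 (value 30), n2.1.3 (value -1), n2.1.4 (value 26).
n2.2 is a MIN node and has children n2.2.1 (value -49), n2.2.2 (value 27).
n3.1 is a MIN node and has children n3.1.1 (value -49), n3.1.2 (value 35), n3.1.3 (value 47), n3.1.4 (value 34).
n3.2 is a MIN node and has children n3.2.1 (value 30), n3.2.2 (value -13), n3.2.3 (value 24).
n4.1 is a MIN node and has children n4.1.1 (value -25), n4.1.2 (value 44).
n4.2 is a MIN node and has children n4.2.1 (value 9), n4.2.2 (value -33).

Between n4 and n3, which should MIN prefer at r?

n4

n4.1 (MIN): min(-25, 44) = -25
n4.2 (MIN): min(9, -33) = -33
n4 (MAX): max(-25, -33) = -25
n3.1 (MIN): min(-49, 35, 47, 34) = -49
n3.2 (MIN): min(30, -13, 24) = -13
n3 (MAX): max(-49, -13) = -13
MIN prefers the lower value; n4=-25, n3=-13. n4 is better since -25 < -13.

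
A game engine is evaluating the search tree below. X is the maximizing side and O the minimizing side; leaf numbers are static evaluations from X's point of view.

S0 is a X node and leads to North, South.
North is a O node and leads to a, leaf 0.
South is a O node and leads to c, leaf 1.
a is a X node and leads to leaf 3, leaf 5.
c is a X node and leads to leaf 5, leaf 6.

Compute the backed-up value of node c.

6

c (X): max(5, 6) = 6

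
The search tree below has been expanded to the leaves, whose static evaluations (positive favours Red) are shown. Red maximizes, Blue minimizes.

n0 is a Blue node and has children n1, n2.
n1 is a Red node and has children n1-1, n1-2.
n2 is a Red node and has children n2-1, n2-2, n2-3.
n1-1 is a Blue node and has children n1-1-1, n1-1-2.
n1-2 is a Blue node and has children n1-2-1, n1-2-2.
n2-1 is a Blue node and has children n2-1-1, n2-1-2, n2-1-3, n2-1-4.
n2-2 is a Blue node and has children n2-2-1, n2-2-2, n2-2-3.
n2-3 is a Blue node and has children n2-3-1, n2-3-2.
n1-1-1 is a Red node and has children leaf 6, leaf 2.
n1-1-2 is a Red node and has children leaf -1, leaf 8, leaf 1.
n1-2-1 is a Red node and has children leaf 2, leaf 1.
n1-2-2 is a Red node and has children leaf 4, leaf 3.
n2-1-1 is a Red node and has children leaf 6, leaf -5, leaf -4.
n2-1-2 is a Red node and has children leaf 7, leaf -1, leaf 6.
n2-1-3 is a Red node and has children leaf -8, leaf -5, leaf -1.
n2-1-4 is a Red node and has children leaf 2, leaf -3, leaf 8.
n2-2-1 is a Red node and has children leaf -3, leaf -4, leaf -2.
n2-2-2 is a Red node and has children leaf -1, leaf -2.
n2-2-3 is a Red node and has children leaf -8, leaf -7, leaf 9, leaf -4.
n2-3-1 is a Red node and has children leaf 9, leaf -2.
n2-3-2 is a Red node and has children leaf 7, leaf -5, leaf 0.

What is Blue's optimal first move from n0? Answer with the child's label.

n1

n1-1-1 (Red): max(6, 2) = 6
n1-1-2 (Red): max(-1, 8, 1) = 8
n1-1 (Blue): min(6, 8) = 6
n1-2-1 (Red): max(2, 1) = 2
n1-2-2 (Red): max(4, 3) = 4
n1-2 (Blue): min(2, 4) = 2
n1 (Red): max(6, 2) = 6
n2-1-1 (Red): max(6, -5, -4) = 6
n2-1-2 (Red): max(7, -1, 6) = 7
n2-1-3 (Red): max(-8, -5, -1) = -1
n2-1-4 (Red): max(2, -3, 8) = 8
n2-1 (Blue): min(6, 7, -1, 8) = -1
n2-2-1 (Red): max(-3, -4, -2) = -2
n2-2-2 (Red): max(-1, -2) = -1
n2-2-3 (Red): max(-8, -7, 9, -4) = 9
n2-2 (Blue): min(-2, -1, 9) = -2
n2-3-1 (Red): max(9, -2) = 9
n2-3-2 (Red): max(7, -5, 0) = 7
n2-3 (Blue): min(9, 7) = 7
n2 (Red): max(-1, -2, 7) = 7
n0 (Blue): min(6, 7) = 6
Blue at n0 wants the lowest of {n1=6, n2=7}, so chooses n1.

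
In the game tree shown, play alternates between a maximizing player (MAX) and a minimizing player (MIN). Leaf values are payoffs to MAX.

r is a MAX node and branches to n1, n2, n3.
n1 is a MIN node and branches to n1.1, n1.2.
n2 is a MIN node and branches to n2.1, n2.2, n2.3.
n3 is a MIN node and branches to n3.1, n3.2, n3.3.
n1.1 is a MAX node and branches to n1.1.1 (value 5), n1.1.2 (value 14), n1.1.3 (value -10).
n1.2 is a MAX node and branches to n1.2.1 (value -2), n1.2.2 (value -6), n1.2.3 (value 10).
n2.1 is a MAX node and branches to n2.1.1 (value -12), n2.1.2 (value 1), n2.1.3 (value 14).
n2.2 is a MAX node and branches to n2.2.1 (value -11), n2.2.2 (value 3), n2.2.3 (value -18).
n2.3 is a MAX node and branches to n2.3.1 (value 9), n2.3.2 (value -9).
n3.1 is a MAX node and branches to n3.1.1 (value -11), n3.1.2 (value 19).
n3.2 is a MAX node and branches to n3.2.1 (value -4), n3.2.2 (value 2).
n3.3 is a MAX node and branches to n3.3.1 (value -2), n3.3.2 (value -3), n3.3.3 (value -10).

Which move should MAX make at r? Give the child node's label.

n1.1 (MAX): max(5, 14, -10) = 14
n1.2 (MAX): max(-2, -6, 10) = 10
n1 (MIN): min(14, 10) = 10
n2.1 (MAX): max(-12, 1, 14) = 14
n2.2 (MAX): max(-11, 3, -18) = 3
n2.3 (MAX): max(9, -9) = 9
n2 (MIN): min(14, 3, 9) = 3
n3.1 (MAX): max(-11, 19) = 19
n3.2 (MAX): max(-4, 2) = 2
n3.3 (MAX): max(-2, -3, -10) = -2
n3 (MIN): min(19, 2, -2) = -2
r (MAX): max(10, 3, -2) = 10
MAX at r wants the highest of {n1=10, n2=3, n3=-2}, so chooses n1.

n1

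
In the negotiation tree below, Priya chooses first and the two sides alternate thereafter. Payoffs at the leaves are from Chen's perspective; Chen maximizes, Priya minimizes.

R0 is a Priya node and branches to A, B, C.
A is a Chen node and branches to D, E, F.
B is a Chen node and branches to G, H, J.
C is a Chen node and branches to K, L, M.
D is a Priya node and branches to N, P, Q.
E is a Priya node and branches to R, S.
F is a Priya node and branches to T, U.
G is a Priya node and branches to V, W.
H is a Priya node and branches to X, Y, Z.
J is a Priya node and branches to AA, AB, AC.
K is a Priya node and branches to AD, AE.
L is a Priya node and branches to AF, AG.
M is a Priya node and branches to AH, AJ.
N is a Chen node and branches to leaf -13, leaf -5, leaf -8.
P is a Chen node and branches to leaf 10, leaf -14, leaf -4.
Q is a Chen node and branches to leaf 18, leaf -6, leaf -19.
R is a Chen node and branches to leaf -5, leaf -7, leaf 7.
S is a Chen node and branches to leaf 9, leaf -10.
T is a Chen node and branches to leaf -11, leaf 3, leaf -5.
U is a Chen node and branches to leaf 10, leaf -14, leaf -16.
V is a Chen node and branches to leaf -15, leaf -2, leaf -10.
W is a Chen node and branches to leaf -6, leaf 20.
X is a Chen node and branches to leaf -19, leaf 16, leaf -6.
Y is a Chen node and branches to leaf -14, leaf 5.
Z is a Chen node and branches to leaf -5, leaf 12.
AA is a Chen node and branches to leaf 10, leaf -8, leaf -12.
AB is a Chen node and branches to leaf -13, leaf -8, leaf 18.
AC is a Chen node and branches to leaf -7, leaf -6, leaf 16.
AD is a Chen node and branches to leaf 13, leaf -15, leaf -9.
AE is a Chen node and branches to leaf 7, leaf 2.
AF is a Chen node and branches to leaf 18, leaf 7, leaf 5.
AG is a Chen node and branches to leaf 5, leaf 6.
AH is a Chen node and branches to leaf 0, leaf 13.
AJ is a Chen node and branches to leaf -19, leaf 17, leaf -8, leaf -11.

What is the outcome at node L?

AF (Chen): max(18, 7, 5) = 18
AG (Chen): max(5, 6) = 6
L (Priya): min(18, 6) = 6

6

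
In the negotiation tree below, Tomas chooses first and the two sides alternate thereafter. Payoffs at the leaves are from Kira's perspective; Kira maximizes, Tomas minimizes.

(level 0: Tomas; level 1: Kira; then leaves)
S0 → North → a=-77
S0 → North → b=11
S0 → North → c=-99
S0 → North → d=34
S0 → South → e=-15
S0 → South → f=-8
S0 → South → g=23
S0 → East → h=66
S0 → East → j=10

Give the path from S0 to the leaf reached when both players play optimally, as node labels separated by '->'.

North (Kira): max(-77, 11, -99, 34) = 34
South (Kira): max(-15, -8, 23) = 23
East (Kira): max(66, 10) = 66
S0 (Tomas): min(34, 23, 66) = 23
At S0, Tomas picks South (lowest: 23).
At South, Kira picks g (highest: 23).
Terminal value 23.

S0 -> South -> g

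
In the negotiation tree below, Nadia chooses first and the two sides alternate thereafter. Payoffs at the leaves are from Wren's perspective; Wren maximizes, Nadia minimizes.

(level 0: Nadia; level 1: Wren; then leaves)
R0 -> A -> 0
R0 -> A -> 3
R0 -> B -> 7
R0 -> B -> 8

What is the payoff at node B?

8

B (Wren): max(7, 8) = 8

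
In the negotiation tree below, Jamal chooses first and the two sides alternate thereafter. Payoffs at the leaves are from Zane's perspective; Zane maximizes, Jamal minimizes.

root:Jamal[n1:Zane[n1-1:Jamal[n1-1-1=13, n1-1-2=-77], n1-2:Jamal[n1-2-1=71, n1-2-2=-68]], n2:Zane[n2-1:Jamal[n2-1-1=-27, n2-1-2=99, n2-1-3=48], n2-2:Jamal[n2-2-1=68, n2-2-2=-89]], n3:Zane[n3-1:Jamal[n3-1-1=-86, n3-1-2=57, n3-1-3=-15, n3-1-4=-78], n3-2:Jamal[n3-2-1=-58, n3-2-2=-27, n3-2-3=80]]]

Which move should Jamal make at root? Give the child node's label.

n1

n1-1 (Jamal): min(13, -77) = -77
n1-2 (Jamal): min(71, -68) = -68
n1 (Zane): max(-77, -68) = -68
n2-1 (Jamal): min(-27, 99, 48) = -27
n2-2 (Jamal): min(68, -89) = -89
n2 (Zane): max(-27, -89) = -27
n3-1 (Jamal): min(-86, 57, -15, -78) = -86
n3-2 (Jamal): min(-58, -27, 80) = -58
n3 (Zane): max(-86, -58) = -58
root (Jamal): min(-68, -27, -58) = -68
Jamal at root wants the lowest of {n1=-68, n2=-27, n3=-58}, so chooses n1.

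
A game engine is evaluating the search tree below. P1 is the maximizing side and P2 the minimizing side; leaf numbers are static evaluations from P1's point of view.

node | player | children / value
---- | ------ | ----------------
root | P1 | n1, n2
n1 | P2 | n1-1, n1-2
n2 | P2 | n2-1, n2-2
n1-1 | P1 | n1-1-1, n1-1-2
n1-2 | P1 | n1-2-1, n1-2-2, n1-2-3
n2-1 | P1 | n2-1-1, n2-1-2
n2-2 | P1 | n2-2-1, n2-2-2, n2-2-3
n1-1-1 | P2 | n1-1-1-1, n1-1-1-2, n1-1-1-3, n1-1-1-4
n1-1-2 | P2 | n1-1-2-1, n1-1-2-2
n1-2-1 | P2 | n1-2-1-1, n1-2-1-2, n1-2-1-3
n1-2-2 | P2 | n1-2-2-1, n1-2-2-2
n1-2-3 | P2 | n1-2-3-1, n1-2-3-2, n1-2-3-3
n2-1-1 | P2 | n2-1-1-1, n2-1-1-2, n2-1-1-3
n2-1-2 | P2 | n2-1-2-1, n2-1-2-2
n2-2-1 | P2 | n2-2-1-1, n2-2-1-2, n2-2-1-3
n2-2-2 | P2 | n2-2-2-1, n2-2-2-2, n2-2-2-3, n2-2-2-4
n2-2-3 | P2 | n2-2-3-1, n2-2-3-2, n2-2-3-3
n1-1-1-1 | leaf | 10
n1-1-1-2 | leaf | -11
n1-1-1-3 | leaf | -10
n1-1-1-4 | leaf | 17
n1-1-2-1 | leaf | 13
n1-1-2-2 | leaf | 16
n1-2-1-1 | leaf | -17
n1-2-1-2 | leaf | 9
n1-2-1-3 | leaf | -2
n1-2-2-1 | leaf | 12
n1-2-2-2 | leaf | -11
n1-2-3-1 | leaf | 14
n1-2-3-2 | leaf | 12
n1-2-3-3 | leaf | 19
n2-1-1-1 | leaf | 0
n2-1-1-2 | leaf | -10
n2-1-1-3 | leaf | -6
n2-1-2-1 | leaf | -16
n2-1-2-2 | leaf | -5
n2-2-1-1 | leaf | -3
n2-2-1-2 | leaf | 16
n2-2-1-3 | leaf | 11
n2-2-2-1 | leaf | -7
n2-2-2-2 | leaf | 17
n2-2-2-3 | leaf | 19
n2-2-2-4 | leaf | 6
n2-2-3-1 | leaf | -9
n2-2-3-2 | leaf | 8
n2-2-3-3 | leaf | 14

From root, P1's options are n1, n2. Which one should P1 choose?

n1-1-1 (P2): min(10, -11, -10, 17) = -11
n1-1-2 (P2): min(13, 16) = 13
n1-1 (P1): max(-11, 13) = 13
n1-2-1 (P2): min(-17, 9, -2) = -17
n1-2-2 (P2): min(12, -11) = -11
n1-2-3 (P2): min(14, 12, 19) = 12
n1-2 (P1): max(-17, -11, 12) = 12
n1 (P2): min(13, 12) = 12
n2-1-1 (P2): min(0, -10, -6) = -10
n2-1-2 (P2): min(-16, -5) = -16
n2-1 (P1): max(-10, -16) = -10
n2-2-1 (P2): min(-3, 16, 11) = -3
n2-2-2 (P2): min(-7, 17, 19, 6) = -7
n2-2-3 (P2): min(-9, 8, 14) = -9
n2-2 (P1): max(-3, -7, -9) = -3
n2 (P2): min(-10, -3) = -10
root (P1): max(12, -10) = 12
P1 at root wants the highest of {n1=12, n2=-10}, so chooses n1.

n1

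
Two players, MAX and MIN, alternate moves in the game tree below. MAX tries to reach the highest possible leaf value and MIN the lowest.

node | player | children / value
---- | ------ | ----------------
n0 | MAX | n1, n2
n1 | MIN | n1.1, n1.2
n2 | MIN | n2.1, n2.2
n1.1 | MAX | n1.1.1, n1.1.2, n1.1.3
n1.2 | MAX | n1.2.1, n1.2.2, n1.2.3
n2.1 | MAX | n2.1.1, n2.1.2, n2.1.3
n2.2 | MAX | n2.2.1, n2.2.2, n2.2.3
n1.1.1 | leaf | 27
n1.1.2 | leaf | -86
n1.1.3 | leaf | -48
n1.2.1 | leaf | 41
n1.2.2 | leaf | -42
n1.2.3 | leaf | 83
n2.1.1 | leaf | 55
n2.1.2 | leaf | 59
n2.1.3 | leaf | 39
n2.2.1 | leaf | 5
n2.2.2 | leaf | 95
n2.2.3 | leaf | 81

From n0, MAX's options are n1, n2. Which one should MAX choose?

n2

n1.1 (MAX): max(27, -86, -48) = 27
n1.2 (MAX): max(41, -42, 83) = 83
n1 (MIN): min(27, 83) = 27
n2.1 (MAX): max(55, 59, 39) = 59
n2.2 (MAX): max(5, 95, 81) = 95
n2 (MIN): min(59, 95) = 59
n0 (MAX): max(27, 59) = 59
MAX at n0 wants the highest of {n1=27, n2=59}, so chooses n2.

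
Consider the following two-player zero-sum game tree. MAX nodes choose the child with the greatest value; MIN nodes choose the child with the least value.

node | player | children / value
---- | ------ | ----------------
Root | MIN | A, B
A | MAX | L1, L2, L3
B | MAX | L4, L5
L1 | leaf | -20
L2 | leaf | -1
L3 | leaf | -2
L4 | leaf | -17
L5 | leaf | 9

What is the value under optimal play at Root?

-1

A (MAX): max(-20, -1, -2) = -1
B (MAX): max(-17, 9) = 9
Root (MIN): min(-1, 9) = -1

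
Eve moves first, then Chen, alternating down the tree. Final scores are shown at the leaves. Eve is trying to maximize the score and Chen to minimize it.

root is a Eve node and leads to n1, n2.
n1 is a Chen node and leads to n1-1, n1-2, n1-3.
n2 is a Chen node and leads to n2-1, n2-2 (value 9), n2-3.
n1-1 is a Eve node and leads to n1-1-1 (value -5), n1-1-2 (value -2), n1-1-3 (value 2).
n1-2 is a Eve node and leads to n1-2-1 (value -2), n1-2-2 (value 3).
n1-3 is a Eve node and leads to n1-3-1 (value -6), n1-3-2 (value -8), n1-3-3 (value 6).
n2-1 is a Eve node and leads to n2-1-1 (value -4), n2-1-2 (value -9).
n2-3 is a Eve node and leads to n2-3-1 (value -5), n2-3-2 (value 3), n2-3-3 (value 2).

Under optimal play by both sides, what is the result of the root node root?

n1-1 (Eve): max(-5, -2, 2) = 2
n1-2 (Eve): max(-2, 3) = 3
n1-3 (Eve): max(-6, -8, 6) = 6
n1 (Chen): min(2, 3, 6) = 2
n2-1 (Eve): max(-4, -9) = -4
n2-3 (Eve): max(-5, 3, 2) = 3
n2 (Chen): min(-4, 9, 3) = -4
root (Eve): max(2, -4) = 2

2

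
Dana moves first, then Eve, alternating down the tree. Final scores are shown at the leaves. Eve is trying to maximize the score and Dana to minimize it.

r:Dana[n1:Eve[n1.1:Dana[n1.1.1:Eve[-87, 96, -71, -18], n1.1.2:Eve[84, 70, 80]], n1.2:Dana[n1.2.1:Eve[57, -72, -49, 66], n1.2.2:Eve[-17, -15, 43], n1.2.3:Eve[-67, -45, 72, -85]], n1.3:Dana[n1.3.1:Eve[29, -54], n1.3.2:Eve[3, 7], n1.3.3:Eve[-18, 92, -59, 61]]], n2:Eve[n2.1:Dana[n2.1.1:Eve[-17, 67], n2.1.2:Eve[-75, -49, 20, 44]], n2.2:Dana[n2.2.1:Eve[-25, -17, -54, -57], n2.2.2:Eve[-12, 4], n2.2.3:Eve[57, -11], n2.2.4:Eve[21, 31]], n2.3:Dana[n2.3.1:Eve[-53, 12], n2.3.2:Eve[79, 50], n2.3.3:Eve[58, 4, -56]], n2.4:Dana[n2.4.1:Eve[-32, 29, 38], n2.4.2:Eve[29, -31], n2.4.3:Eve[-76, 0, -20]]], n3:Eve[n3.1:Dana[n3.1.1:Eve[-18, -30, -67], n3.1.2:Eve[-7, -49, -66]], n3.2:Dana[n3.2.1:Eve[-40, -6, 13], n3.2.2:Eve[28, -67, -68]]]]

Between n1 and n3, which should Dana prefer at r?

n1.1.1 (Eve): max(-87, 96, -71, -18) = 96
n1.1.2 (Eve): max(84, 70, 80) = 84
n1.1 (Dana): min(96, 84) = 84
n1.2.1 (Eve): max(57, -72, -49, 66) = 66
n1.2.2 (Eve): max(-17, -15, 43) = 43
n1.2.3 (Eve): max(-67, -45, 72, -85) = 72
n1.2 (Dana): min(66, 43, 72) = 43
n1.3.1 (Eve): max(29, -54) = 29
n1.3.2 (Eve): max(3, 7) = 7
n1.3.3 (Eve): max(-18, 92, -59, 61) = 92
n1.3 (Dana): min(29, 7, 92) = 7
n1 (Eve): max(84, 43, 7) = 84
n3.1.1 (Eve): max(-18, -30, -67) = -18
n3.1.2 (Eve): max(-7, -49, -66) = -7
n3.1 (Dana): min(-18, -7) = -18
n3.2.1 (Eve): max(-40, -6, 13) = 13
n3.2.2 (Eve): max(28, -67, -68) = 28
n3.2 (Dana): min(13, 28) = 13
n3 (Eve): max(-18, 13) = 13
Dana prefers the lower value; n1=84, n3=13. n3 is better since 13 < 84.

n3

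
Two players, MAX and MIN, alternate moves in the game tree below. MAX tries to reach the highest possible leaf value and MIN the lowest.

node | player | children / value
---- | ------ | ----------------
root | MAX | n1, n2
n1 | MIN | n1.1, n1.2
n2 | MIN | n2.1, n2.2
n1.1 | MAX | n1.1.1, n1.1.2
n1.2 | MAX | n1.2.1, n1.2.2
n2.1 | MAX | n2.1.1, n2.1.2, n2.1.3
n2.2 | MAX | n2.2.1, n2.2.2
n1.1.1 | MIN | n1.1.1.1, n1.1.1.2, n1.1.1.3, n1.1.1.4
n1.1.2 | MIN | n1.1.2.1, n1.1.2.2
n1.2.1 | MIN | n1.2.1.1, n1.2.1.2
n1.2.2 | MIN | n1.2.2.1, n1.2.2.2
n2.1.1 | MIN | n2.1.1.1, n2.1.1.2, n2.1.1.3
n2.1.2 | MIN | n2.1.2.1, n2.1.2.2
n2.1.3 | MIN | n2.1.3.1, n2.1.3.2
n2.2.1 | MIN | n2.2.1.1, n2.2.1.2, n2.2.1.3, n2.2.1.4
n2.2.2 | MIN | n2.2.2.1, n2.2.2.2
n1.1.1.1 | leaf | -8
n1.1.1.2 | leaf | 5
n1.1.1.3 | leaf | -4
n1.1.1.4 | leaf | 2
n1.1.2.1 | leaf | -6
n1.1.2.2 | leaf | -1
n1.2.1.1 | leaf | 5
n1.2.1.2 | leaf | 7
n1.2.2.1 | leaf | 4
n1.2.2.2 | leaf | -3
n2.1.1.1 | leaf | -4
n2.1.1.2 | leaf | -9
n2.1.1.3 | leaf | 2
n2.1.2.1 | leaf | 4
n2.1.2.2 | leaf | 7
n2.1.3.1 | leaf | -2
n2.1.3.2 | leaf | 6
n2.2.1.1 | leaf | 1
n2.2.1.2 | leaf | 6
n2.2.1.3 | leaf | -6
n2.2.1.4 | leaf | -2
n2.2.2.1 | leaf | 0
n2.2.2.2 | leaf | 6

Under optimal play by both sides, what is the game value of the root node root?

0

n1.1.1 (MIN): min(-8, 5, -4, 2) = -8
n1.1.2 (MIN): min(-6, -1) = -6
n1.1 (MAX): max(-8, -6) = -6
n1.2.1 (MIN): min(5, 7) = 5
n1.2.2 (MIN): min(4, -3) = -3
n1.2 (MAX): max(5, -3) = 5
n1 (MIN): min(-6, 5) = -6
n2.1.1 (MIN): min(-4, -9, 2) = -9
n2.1.2 (MIN): min(4, 7) = 4
n2.1.3 (MIN): min(-2, 6) = -2
n2.1 (MAX): max(-9, 4, -2) = 4
n2.2.1 (MIN): min(1, 6, -6, -2) = -6
n2.2.2 (MIN): min(0, 6) = 0
n2.2 (MAX): max(-6, 0) = 0
n2 (MIN): min(4, 0) = 0
root (MAX): max(-6, 0) = 0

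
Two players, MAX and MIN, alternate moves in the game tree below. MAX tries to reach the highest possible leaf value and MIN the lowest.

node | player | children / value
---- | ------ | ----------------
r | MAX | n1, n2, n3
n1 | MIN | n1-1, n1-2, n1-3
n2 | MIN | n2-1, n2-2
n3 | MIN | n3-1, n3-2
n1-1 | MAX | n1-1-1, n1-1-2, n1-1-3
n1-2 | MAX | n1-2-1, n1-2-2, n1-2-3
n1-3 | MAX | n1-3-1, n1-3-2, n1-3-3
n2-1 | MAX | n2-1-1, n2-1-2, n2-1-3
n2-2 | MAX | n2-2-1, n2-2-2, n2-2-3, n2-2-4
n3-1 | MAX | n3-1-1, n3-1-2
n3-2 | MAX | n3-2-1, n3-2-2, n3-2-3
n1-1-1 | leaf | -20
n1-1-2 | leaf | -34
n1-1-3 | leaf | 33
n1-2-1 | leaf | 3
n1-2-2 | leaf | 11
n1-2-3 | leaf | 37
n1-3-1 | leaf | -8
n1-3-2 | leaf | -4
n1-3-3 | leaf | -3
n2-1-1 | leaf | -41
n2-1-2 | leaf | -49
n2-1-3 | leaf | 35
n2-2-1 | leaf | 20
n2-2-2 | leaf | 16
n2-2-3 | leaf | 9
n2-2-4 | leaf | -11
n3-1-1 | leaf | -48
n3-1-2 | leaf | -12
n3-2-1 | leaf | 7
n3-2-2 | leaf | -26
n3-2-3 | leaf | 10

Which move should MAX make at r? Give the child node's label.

n2

n1-1 (MAX): max(-20, -34, 33) = 33
n1-2 (MAX): max(3, 11, 37) = 37
n1-3 (MAX): max(-8, -4, -3) = -3
n1 (MIN): min(33, 37, -3) = -3
n2-1 (MAX): max(-41, -49, 35) = 35
n2-2 (MAX): max(20, 16, 9, -11) = 20
n2 (MIN): min(35, 20) = 20
n3-1 (MAX): max(-48, -12) = -12
n3-2 (MAX): max(7, -26, 10) = 10
n3 (MIN): min(-12, 10) = -12
r (MAX): max(-3, 20, -12) = 20
MAX at r wants the highest of {n1=-3, n2=20, n3=-12}, so chooses n2.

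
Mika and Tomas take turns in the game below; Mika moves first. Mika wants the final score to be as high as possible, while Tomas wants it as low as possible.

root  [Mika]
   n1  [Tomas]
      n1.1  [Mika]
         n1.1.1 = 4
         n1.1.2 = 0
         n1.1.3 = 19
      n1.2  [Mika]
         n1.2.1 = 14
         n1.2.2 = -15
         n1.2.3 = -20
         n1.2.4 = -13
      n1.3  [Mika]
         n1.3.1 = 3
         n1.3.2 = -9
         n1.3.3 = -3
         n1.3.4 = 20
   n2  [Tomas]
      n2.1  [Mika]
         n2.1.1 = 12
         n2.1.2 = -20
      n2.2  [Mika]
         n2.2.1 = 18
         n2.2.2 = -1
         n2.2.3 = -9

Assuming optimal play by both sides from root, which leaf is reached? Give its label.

n1.2.1

n1.1 (Mika): max(4, 0, 19) = 19
n1.2 (Mika): max(14, -15, -20, -13) = 14
n1.3 (Mika): max(3, -9, -3, 20) = 20
n1 (Tomas): min(19, 14, 20) = 14
n2.1 (Mika): max(12, -20) = 12
n2.2 (Mika): max(18, -1, -9) = 18
n2 (Tomas): min(12, 18) = 12
root (Mika): max(14, 12) = 14
At root, Mika picks n1 (highest: 14).
At n1, Tomas picks n1.2 (lowest: 14).
At n1.2, Mika picks n1.2.1 (highest: 14).
Terminal value 14.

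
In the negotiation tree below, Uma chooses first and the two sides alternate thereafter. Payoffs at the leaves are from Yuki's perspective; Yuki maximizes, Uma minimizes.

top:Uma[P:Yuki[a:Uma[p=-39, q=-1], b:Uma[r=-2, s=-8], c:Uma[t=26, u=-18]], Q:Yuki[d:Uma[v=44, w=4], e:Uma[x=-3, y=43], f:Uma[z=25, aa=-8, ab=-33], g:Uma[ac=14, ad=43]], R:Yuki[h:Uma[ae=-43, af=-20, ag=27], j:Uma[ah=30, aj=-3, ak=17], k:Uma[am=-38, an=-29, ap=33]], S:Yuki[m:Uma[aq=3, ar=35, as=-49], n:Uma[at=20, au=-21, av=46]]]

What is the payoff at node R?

h (Uma): min(-43, -20, 27) = -43
j (Uma): min(30, -3, 17) = -3
k (Uma): min(-38, -29, 33) = -38
R (Yuki): max(-43, -3, -38) = -3

-3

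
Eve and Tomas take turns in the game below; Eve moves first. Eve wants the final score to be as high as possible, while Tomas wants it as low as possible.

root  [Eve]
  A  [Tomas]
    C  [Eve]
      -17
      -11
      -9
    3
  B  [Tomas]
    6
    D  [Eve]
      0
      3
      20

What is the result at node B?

6

D (Eve): max(0, 3, 20) = 20
B (Tomas): min(6, 20) = 6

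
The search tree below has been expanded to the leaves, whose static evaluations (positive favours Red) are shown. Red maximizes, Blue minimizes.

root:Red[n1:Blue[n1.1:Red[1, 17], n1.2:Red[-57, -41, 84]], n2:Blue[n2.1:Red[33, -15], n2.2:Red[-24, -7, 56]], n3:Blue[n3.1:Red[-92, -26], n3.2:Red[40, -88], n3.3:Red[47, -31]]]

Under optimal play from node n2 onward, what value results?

33

n2.1 (Red): max(33, -15) = 33
n2.2 (Red): max(-24, -7, 56) = 56
n2 (Blue): min(33, 56) = 33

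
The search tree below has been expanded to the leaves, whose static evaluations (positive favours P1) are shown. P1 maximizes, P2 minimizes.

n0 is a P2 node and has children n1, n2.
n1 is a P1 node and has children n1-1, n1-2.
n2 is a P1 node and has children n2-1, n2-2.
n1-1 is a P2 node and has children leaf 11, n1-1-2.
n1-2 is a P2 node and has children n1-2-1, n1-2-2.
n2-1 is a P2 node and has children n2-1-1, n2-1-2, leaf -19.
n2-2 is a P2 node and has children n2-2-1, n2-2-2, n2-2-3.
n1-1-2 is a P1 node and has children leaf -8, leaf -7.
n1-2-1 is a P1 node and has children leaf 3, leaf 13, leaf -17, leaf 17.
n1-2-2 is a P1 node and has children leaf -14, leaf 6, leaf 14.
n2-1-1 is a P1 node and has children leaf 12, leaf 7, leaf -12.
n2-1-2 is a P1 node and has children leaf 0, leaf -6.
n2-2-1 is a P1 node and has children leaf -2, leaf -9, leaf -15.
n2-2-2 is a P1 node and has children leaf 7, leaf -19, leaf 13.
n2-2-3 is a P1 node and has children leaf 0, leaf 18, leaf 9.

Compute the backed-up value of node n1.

14

n1-1-2 (P1): max(-8, -7) = -7
n1-1 (P2): min(11, -7) = -7
n1-2-1 (P1): max(3, 13, -17, 17) = 17
n1-2-2 (P1): max(-14, 6, 14) = 14
n1-2 (P2): min(17, 14) = 14
n1 (P1): max(-7, 14) = 14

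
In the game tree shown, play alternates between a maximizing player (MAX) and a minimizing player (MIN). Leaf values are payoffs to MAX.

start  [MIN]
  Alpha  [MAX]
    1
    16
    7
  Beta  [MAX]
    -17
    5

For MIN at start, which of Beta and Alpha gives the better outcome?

Beta (MAX): max(-17, 5) = 5
Alpha (MAX): max(1, 16, 7) = 16
MIN prefers the lower value; Beta=5, Alpha=16. Beta is better since 5 < 16.

Beta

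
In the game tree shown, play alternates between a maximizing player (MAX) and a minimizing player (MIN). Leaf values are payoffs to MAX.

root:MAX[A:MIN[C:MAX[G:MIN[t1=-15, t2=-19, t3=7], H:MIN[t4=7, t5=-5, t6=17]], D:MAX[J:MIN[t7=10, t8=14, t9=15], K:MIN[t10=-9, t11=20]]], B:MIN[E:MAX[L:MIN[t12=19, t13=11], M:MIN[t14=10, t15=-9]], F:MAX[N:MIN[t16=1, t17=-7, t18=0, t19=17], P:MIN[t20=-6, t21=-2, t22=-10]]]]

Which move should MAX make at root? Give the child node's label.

G (MIN): min(-15, -19, 7) = -19
H (MIN): min(7, -5, 17) = -5
C (MAX): max(-19, -5) = -5
J (MIN): min(10, 14, 15) = 10
K (MIN): min(-9, 20) = -9
D (MAX): max(10, -9) = 10
A (MIN): min(-5, 10) = -5
L (MIN): min(19, 11) = 11
M (MIN): min(10, -9) = -9
E (MAX): max(11, -9) = 11
N (MIN): min(1, -7, 0, 17) = -7
P (MIN): min(-6, -2, -10) = -10
F (MAX): max(-7, -10) = -7
B (MIN): min(11, -7) = -7
root (MAX): max(-5, -7) = -5
MAX at root wants the highest of {A=-5, B=-7}, so chooses A.

A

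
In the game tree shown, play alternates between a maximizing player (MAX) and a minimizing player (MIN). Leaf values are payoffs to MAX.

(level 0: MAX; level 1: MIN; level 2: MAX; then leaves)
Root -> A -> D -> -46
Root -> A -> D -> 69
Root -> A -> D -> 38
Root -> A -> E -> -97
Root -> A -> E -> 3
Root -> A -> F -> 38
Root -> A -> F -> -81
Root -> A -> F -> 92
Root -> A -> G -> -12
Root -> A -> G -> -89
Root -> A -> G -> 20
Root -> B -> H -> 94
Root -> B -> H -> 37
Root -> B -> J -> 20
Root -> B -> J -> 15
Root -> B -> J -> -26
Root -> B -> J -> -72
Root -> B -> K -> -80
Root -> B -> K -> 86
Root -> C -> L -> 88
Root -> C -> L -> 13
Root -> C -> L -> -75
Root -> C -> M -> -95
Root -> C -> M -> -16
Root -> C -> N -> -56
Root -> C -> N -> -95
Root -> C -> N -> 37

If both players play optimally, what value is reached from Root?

20

D (MAX): max(-46, 69, 38) = 69
E (MAX): max(-97, 3) = 3
F (MAX): max(38, -81, 92) = 92
G (MAX): max(-12, -89, 20) = 20
A (MIN): min(69, 3, 92, 20) = 3
H (MAX): max(94, 37) = 94
J (MAX): max(20, 15, -26, -72) = 20
K (MAX): max(-80, 86) = 86
B (MIN): min(94, 20, 86) = 20
L (MAX): max(88, 13, -75) = 88
M (MAX): max(-95, -16) = -16
N (MAX): max(-56, -95, 37) = 37
C (MIN): min(88, -16, 37) = -16
Root (MAX): max(3, 20, -16) = 20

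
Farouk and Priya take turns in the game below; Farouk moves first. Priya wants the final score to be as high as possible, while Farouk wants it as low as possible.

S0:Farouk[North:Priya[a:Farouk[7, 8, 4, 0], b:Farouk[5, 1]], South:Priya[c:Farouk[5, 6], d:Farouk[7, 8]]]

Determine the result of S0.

1

a (Farouk): min(7, 8, 4, 0) = 0
b (Farouk): min(5, 1) = 1
North (Priya): max(0, 1) = 1
c (Farouk): min(5, 6) = 5
d (Farouk): min(7, 8) = 7
South (Priya): max(5, 7) = 7
S0 (Farouk): min(1, 7) = 1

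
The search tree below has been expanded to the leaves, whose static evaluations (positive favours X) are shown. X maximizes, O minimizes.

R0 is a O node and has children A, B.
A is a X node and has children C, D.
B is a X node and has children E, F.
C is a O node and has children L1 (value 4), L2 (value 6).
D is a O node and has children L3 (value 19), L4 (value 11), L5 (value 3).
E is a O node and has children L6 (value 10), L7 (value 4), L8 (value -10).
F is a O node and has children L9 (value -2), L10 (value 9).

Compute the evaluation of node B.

-2

E (O): min(10, 4, -10) = -10
F (O): min(-2, 9) = -2
B (X): max(-10, -2) = -2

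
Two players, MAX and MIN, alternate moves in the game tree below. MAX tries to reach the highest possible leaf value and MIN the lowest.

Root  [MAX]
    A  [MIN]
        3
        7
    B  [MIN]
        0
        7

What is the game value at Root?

A (MIN): min(3, 7) = 3
B (MIN): min(0, 7) = 0
Root (MAX): max(3, 0) = 3

3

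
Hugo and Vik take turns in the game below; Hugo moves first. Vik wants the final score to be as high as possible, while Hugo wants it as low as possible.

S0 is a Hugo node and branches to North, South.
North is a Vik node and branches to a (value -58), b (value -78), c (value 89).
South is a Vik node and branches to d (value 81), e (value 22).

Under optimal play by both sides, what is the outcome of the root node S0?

81

North (Vik): max(-58, -78, 89) = 89
South (Vik): max(81, 22) = 81
S0 (Hugo): min(89, 81) = 81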